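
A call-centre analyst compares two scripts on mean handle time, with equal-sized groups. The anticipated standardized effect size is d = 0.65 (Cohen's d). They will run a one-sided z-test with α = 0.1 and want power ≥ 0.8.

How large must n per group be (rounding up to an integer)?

n = 22 per group

Set Φ(δ − 1.282) = 0.8; then δ − 1.282 = Φ⁻¹(0.8) = 0.842, giving δ = 2.123.
δ = d·√(n/2) ⇒ n = 2(δ/d)² = 2 × (2.123 / 0.65)² = 21.34.
Round up to the next whole unit.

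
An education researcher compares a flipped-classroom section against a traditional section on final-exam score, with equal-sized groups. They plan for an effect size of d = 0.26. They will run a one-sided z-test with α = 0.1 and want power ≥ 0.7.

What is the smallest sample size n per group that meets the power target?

n = 97 per group

For power 0.7 need Φ(δ − z_{0.1}) = 0.7, so δ = z_{0.1} + z_{0.30} = 1.282 + 0.524 = 1.806.
δ = d·√(n/2) ⇒ n = 2(δ/d)² = 2 × (1.806 / 0.26)² = 96.49.
Round up to the next whole unit.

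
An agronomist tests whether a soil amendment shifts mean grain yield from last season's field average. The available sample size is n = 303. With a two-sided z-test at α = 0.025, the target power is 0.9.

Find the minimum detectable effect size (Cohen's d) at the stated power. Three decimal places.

d ≈ 0.202

Need Φ(δ − 2.241) = 0.9, so δ = 2.241 + 1.282 = 3.523.
(Lower-tail contribution to power is negligible for δ > 0.)
δ = d·√n ⇒ d = δ/√n = 3.523/√303 = 0.2024.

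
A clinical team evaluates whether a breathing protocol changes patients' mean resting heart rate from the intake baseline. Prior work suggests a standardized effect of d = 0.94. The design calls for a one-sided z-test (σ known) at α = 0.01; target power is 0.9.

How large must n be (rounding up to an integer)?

n = 15

Set Φ(δ − 2.326) = 0.9; then δ − 2.326 = Φ⁻¹(0.9) = 1.282, giving δ = 3.608.
δ = d·√n ⇒ n = (δ/d)² = (3.608 / 0.94)² = 14.73.
Rounding up, n = 15.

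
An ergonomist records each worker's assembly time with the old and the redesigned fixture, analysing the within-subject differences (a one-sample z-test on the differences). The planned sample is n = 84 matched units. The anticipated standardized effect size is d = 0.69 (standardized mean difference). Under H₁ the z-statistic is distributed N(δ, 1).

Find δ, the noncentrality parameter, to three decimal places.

δ ≈ 6.324

The noncentrality parameter scales effect size by the design's sample-size factor: δ = d·√n = 0.69 × √84 = 6.3240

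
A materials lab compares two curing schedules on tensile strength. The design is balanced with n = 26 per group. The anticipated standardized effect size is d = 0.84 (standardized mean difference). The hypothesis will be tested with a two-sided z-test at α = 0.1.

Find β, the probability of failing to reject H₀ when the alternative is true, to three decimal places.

Noncentrality parameter: δ = d·√(n/2) = 0.84 × √(26/2) = 3.0287
Two-sided α = 0.1 → critical value z_{0.05} = 1.645.
Power = Φ(δ − 1.645) + Φ(−δ − 1.645) = Φ(1.384) + Φ(-4.674) = 0.9168 + 0.0000 = 0.9168.
Type II error: β = 1 − power = 1 − 0.9168 = 0.0832.

β ≈ 0.083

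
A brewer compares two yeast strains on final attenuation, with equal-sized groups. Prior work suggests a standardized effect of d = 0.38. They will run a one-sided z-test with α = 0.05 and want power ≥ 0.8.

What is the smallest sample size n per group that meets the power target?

n = 86 per group

For power 0.8 need Φ(δ − z_{0.05}) = 0.8, so δ = z_{0.05} + z_{0.20} = 1.645 + 0.842 = 2.486.
δ = d·√(n/2) ⇒ n = 2(δ/d)² = 2 × (2.486 / 0.38)² = 85.63.
Rounding up, n = 86 per group.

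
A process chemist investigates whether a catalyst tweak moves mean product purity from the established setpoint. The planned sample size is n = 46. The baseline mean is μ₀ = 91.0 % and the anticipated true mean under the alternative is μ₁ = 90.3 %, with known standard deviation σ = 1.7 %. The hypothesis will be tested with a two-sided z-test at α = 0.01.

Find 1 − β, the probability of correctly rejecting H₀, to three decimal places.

Power ≈ 0.586

Standardized effect: d = |μ₁ − μ₀| / σ = |90.3 − 91.0| / 1.7 = 0.4118
Noncentrality parameter: δ = d·√n = 0.4118 × √46 = 2.7927
Two-sided α = 0.01 → critical value z_{0.005} = 2.576.
Power = Φ(δ − 2.576) + Φ(−δ − 2.576) = Φ(0.217) + Φ(-5.369) = 0.5859 + 0.0000 = 0.5859.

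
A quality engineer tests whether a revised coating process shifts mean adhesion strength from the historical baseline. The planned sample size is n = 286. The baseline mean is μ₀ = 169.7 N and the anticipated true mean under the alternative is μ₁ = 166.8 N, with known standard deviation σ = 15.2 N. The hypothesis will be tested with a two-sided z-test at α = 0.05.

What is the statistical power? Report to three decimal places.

Power ≈ 0.897

Standardized effect: d = |μ₁ − μ₀| / σ = |166.8 − 169.7| / 15.2 = 0.1908
Noncentrality parameter: λ = d·√n = 0.1908 × √286 = 3.2265
Two-sided α = 0.05 → critical value z_{0.025} = 1.960.
Power = Φ(λ − 1.960) + Φ(−λ − 1.960) = Φ(1.267) + Φ(-5.187) = 0.8973 + 0.0000 = 0.8973.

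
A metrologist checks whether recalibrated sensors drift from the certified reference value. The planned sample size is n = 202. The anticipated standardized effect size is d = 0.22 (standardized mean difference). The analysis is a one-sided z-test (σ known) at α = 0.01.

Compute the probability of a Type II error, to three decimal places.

β ≈ 0.212

Noncentrality parameter: δ = d·√n = 0.22 × √202 = 3.1268
One-sided α = 0.01 → critical value z_{0.01} = 2.326.
Power = P(Z > 2.326 − δ) = Φ(0.800) = 0.7883.
Type II error: β = 1 − power = 1 − 0.7883 = 0.2117.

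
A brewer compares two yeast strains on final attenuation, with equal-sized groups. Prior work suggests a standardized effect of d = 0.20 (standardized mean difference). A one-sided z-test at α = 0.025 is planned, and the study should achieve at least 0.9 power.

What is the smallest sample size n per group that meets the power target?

n = 526 per group

Set Φ(δ − 1.960) = 0.9; then δ − 1.960 = Φ⁻¹(0.9) = 1.282, giving δ = 3.242.
δ = d·√(n/2) ⇒ n = 2(δ/d)² = 2 × (3.242 / 0.20)² = 525.37.
Round up to the next whole unit.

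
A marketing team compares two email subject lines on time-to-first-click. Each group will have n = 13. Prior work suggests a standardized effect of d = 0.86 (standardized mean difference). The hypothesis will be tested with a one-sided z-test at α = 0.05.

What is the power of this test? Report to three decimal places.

Noncentrality parameter: δ = d·√(n/2) = 0.86 × √(13/2) = 2.1926
Critical value for a one-sided test at α = 0.05: z_α = 1.645.
Power = Φ(δ − 1.645) = Φ(0.548) = 0.7081.

Power ≈ 0.708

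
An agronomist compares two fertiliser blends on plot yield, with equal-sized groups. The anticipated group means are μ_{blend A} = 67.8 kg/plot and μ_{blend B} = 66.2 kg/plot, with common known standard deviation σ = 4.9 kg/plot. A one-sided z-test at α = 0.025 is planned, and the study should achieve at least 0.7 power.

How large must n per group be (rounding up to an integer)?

Standardized effect: d = |μ_{blend A} − μ_{blend B}| / σ = |67.8 − 66.2| / 4.9 = 0.3265
For power 0.7 need Φ(δ − z_{0.025}) = 0.7, so δ = z_{0.025} + z_{0.30} = 1.960 + 0.524 = 2.484.
δ = d·√(n/2) ⇒ n = 2(δ/d)² = 2 × (2.484 / 0.3265)² = 115.77.
Rounding up, n = 116 per group.

n = 116 per group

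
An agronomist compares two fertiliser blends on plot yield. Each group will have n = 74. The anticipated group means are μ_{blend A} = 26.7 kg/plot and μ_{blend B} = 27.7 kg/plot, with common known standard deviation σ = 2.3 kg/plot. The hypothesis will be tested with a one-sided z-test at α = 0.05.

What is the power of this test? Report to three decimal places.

Standardized effect: d = |μ_{blend A} − μ_{blend B}| / σ = |26.7 − 27.7| / 2.3 = 0.4348
Noncentrality parameter: δ = d·√(n/2) = 0.4348 × √(74/2) = 2.6447
One-sided α = 0.05 → critical value z_{0.05} = 1.645.
Power = Φ(δ − 1.645) = Φ(1.000) = 0.8413.

Power ≈ 0.841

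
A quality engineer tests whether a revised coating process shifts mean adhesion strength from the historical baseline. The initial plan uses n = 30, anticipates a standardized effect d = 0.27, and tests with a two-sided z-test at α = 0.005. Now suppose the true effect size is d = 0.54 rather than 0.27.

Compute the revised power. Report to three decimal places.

With d = 0.54: δ = d·√n = 0.54 × √30 = 2.9577. Critical value z_{0.0025} = 2.807.
Revised power = Φ(δ − 2.807) + Φ(−δ − 2.807) = Φ(0.151) + Φ(-5.765) = 0.5599 + 0.0000 = 0.5599.

Power ≈ 0.560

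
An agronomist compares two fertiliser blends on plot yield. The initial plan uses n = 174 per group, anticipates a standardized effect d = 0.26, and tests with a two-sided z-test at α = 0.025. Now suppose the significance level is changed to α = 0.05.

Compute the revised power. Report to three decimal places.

δ = d·√(n/2) = 0.26 × √(174/2) = 2.4251 (unchanged). New critical value: z_{0.025} = 1.960.
Revised power = Φ(δ − 1.960) + Φ(−δ − 1.960) = Φ(0.465) + Φ(-4.385) = 0.6791 + 0.0000 = 0.6791.

Power ≈ 0.679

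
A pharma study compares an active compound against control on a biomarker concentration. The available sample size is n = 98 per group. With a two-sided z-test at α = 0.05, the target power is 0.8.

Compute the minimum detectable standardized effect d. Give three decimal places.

d ≈ 0.400

Need Φ(δ − 1.960) = 0.8, so δ = 1.960 + 0.842 = 2.802.
(Lower-tail contribution to power is negligible for δ > 0.)
δ = d·√(n/2) ⇒ d = δ/√(n/2) = 2.802/√(98/2) = 0.4002.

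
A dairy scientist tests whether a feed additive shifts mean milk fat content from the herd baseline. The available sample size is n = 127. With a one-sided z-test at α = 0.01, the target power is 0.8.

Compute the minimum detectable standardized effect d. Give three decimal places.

Need Φ(δ − 2.326) = 0.8, so δ = 2.326 + 0.842 = 3.168.
δ = d·√n ⇒ d = δ/√n = 3.168/√127 = 0.2811.

d ≈ 0.281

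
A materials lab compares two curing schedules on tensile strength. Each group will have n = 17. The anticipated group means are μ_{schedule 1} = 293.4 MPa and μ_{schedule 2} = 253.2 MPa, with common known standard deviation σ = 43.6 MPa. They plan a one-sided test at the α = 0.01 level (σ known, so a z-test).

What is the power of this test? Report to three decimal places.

Standardized effect: d = |μ_{schedule 1} − μ_{schedule 2}| / σ = |293.4 − 253.2| / 43.6 = 0.9220
Noncentrality parameter: δ = d·√(n/2) = 0.9220 × √(17/2) = 2.6881
One-sided α = 0.01 → critical value z_{0.01} = 2.326.
Power = P(Z > 2.326 − δ) = Φ(0.362) = 0.6412.

Power ≈ 0.641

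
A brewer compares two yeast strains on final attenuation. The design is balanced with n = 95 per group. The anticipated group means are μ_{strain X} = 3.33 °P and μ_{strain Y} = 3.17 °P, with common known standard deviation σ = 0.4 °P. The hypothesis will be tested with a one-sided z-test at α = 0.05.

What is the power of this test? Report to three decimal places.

Standardized effect: d = |μ_{strain X} − μ_{strain Y}| / σ = |3.33 − 3.17| / 0.4 = 0.4000
Noncentrality parameter: δ = d·√(n/2) = 0.4000 × √(95/2) = 2.7568
One-sided α = 0.05 → critical value z_{0.05} = 1.645.
Power = Φ(δ − 1.645) = Φ(1.112) = 0.8669.

Power ≈ 0.867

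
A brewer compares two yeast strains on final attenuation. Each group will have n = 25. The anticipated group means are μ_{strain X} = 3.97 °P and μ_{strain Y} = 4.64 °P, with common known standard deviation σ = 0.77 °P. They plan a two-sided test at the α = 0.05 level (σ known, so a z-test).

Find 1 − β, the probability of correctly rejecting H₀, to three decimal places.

Standardized effect: d = |μ_{strain X} − μ_{strain Y}| / σ = |3.97 − 4.64| / 0.77 = 0.8701
Noncentrality parameter: δ = d·√(n/2) = 0.8701 × √(25/2) = 3.0764
Two-sided α = 0.05 → critical value z_{0.025} = 1.960.
Power = Φ(δ − 1.960) + Φ(−δ − 1.960) = Φ(1.116) + Φ(-5.036) = 0.8679 + 0.0000 = 0.8679.

Power ≈ 0.868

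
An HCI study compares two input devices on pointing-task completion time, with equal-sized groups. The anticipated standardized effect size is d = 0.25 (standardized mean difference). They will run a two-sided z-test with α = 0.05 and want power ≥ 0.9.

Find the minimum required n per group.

For power 0.9 need Φ(δ − z_{0.025}) = 0.9, so δ = z_{0.025} + z_{0.10} = 1.960 + 1.282 = 3.242.
(The Φ(−δ − z_{α/2}) term is vanishingly small for δ > 0 and is dropped in the standard sample-size formula.)
δ = d·√(n/2) ⇒ n = 2(δ/d)² = 2 × (3.242 / 0.25)² = 336.24.
Round up to the next whole unit.

n = 337 per group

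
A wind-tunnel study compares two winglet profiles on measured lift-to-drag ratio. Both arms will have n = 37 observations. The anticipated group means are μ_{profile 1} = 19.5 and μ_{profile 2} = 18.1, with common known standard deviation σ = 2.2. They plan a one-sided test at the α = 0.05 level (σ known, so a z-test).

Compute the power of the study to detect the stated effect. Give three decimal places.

Standardized effect: d = |μ_{profile 1} − μ_{profile 2}| / σ = |19.5 − 18.1| / 2.2 = 0.6364
Noncentrality parameter: λ = d·√(n/2) = 0.6364 × √(37/2) = 2.7371
One-sided α = 0.05 → critical value z_{0.05} = 1.645.
Power = P(Z > 1.645 − λ) = Φ(1.092) = 0.8626.

Power ≈ 0.863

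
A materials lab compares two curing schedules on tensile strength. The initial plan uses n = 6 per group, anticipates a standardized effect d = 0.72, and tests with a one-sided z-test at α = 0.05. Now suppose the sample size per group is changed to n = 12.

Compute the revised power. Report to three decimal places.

With n = 12 per group: δ = d·√(n/2) = 0.72 × √(12/2) = 1.7636. Critical value z_{0.05} = 1.645.
Revised power = Φ(δ − 1.645) = Φ(0.119) = 0.5473.

Power ≈ 0.547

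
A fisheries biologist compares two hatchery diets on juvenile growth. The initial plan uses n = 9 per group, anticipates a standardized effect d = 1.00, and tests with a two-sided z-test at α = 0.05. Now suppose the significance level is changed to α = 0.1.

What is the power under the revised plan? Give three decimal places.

δ = d·√(n/2) = 1.00 × √(9/2) = 2.1213 (unchanged). New critical value: z_{0.05} = 1.645.
Revised power = Φ(δ − 1.645) + Φ(−δ − 1.645) = Φ(0.476) + Φ(-3.766) = 0.6831 + 0.0001 = 0.6832.

Power ≈ 0.683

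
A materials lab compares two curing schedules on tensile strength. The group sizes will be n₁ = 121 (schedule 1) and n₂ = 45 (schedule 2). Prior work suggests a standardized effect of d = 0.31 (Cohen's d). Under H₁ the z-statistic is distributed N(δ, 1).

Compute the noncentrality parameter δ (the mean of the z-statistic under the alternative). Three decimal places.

δ = d / √(1/n₁ + 1/n₂) = 0.31 / √(1/121 + 1/45) = 1.7754

δ ≈ 1.775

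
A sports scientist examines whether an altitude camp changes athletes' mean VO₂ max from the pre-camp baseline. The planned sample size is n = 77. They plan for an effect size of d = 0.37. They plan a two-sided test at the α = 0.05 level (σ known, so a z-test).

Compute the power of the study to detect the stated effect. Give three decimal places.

Noncentrality parameter: δ = d·√n = 0.37 × √77 = 3.2467
Two-sided α = 0.05 → critical value z_{0.025} = 1.960.
Power = Φ(δ − 1.960) + Φ(−δ − 1.960) = Φ(1.287) + Φ(-5.207) = 0.9009 + 0.0000 = 0.9009.

Power ≈ 0.901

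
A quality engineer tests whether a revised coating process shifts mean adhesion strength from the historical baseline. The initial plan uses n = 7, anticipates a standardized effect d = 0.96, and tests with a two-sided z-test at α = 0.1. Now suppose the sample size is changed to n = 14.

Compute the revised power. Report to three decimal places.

With n = 14: δ = d·√n = 0.96 × √14 = 3.5920. Critical value z_{0.05} = 1.645.
Revised power = Φ(δ − 1.645) + Φ(−δ − 1.645) = Φ(1.947) + Φ(-5.237) = 0.9742 + 0.0000 = 0.9742.

Power ≈ 0.974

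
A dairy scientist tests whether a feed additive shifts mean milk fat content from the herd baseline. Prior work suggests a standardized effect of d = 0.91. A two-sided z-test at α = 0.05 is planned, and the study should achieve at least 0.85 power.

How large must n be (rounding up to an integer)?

n = 11

Set Φ(δ − 1.960) = 0.85; then δ − 1.960 = Φ⁻¹(0.85) = 1.036, giving δ = 2.996.
(For δ > 0 the lower-tail rejection region contributes negligibly to power, so the one-term inversion is standard.)
δ = d·√n ⇒ n = (δ/d)² = (2.996 / 0.91)² = 10.84.
Rounding up, n = 11.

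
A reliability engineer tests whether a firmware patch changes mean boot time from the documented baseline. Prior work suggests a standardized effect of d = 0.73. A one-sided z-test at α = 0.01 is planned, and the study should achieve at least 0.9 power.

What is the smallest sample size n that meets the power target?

n = 25

For power 0.9 need Φ(δ − z_{0.01}) = 0.9, so δ = z_{0.01} + z_{0.10} = 2.326 + 1.282 = 3.608.
δ = d·√n ⇒ n = (δ/d)² = (3.608 / 0.73)² = 24.43.
Round up to the next whole unit.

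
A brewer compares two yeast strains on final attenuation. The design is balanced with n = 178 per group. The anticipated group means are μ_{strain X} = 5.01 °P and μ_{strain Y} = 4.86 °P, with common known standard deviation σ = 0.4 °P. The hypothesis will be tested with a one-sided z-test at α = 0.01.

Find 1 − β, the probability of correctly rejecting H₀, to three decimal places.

Standardized effect: d = |μ_{strain X} − μ_{strain Y}| / σ = |5.01 − 4.86| / 0.4 = 0.3750
Noncentrality parameter: δ = d·√(n/2) = 0.3750 × √(178/2) = 3.5377
One-sided α = 0.01 → critical value z_{0.01} = 2.326.
Power = Φ(δ − 2.326) = Φ(1.211) = 0.8871.

Power ≈ 0.887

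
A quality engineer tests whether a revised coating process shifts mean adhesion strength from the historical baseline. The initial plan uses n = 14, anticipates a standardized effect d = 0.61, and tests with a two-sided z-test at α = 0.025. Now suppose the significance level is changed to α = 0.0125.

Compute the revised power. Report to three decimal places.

Power ≈ 0.415

δ = d·√n = 0.61 × √14 = 2.2824 (unchanged). New critical value: z_{0.0063} = 2.498.
Revised power = Φ(δ − 2.498) + Φ(−δ − 2.498) = Φ(-0.215) + Φ(-4.780) = 0.4148 + 0.0000 = 0.4148.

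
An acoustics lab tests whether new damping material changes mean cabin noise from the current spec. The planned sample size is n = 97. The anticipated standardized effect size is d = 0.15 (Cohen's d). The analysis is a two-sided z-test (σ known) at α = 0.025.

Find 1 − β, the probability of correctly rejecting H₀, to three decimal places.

Noncentrality parameter: δ = d·√n = 0.15 × √97 = 1.4773
Two-sided α = 0.025 → critical value z_{0.0125} = 2.241.
Power = Φ(δ − 2.241) + Φ(−δ − 2.241) = Φ(-0.764) + Φ(-3.719) = 0.2224 + 0.0001 = 0.2225.

Power ≈ 0.223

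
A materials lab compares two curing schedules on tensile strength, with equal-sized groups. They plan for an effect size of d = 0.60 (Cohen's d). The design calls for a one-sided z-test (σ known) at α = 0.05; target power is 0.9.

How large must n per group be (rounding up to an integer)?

n = 48 per group

Set Φ(δ − 1.645) = 0.9; then δ − 1.645 = Φ⁻¹(0.9) = 1.282, giving δ = 2.926.
δ = d·√(n/2) ⇒ n = 2(δ/d)² = 2 × (2.926 / 0.60)² = 47.58.
Rounding up, n = 48 per group.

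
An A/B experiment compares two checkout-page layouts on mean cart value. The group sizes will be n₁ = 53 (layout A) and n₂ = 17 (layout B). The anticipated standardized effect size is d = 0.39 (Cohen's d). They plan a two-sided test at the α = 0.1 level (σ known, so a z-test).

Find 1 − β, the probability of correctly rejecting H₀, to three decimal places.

Noncentrality parameter: δ = d / √(1/n₁ + 1/n₂) = 0.39 / √(1/53 + 1/17) = 1.3992
Critical value for a two-sided test at α = 0.1: z_{α/2} = 1.645.
Power = Φ(δ − 1.645) + Φ(−δ − 1.645) = Φ(-0.246) + Φ(-3.044) = 0.4030 + 0.0012 = 0.4041.

Power ≈ 0.404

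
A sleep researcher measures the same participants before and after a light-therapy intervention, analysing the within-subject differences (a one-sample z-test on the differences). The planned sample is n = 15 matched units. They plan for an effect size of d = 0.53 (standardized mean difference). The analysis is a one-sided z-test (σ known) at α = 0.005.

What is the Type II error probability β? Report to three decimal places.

β ≈ 0.700

Noncentrality parameter: δ = d·√n = 0.53 × √15 = 2.0527
Critical value for a one-sided test at α = 0.005: z_α = 2.576.
Power = P(Z > 2.576 − δ) = Φ(-0.523) = 0.3004.
Type II error: β = 1 − power = 1 − 0.3004 = 0.6996.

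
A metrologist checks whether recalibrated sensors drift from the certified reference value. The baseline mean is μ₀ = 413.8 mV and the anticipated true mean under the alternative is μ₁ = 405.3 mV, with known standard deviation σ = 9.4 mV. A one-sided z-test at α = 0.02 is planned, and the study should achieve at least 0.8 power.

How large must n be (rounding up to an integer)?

n = 11

Standardized effect: d = |μ₁ − μ₀| / σ = |405.3 − 413.8| / 9.4 = 0.9043
For power 0.8 need Φ(δ − z_{0.02}) = 0.8, so δ = z_{0.02} + z_{0.20} = 2.054 + 0.842 = 2.895.
δ = d·√n ⇒ n = (δ/d)² = (2.895 / 0.9043)² = 10.25.
Rounding up, n = 11.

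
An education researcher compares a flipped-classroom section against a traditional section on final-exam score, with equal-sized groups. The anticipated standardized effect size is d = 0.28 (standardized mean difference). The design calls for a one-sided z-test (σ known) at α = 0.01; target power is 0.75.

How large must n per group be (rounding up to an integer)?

Set Φ(δ − 2.326) = 0.75; then δ − 2.326 = Φ⁻¹(0.75) = 0.674, giving δ = 3.001.
δ = d·√(n/2) ⇒ n = 2(δ/d)² = 2 × (3.001 / 0.28)² = 229.72.
Rounding up, n = 230 per group.

n = 230 per group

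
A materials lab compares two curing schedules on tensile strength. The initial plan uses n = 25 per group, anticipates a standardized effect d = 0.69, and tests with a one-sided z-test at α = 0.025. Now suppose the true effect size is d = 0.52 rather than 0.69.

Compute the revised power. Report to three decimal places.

Power ≈ 0.452

With d = 0.52: δ = d·√(n/2) = 0.52 × √(25/2) = 1.8385. Critical value z_{0.025} = 1.960.
Revised power = Φ(δ − 1.960) = Φ(-0.121) = 0.4517.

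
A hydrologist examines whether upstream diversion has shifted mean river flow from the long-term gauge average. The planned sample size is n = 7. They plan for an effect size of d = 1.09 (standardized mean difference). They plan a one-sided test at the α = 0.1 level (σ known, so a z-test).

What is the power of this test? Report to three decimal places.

Power ≈ 0.945

Noncentrality parameter: δ = d·√n = 1.09 × √7 = 2.8839
Critical value for a one-sided test at α = 0.1: z_α = 1.282.
Power = P(Z > 1.282 − δ) = Φ(1.602) = 0.9455.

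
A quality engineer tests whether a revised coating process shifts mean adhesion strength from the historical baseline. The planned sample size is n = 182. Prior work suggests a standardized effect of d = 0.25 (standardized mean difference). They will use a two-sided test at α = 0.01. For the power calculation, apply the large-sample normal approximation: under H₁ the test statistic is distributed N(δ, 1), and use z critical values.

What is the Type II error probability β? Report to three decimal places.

Noncentrality parameter: δ = d·√n = 0.25 × √182 = 3.3727
Two-sided α = 0.01 → critical value z_{0.005} = 2.576.
Power = Φ(δ − 2.576) + Φ(−δ − 2.576) = Φ(0.797) + Φ(-5.949) = 0.7872 + 0.0000 = 0.7872.
Type II error: β = 1 − power = 1 − 0.7872 = 0.2128.

β ≈ 0.213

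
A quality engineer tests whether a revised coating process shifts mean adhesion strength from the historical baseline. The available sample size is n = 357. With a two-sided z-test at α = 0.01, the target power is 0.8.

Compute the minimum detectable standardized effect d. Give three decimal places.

Need Φ(δ − 2.576) = 0.8, so δ = 2.576 + 0.842 = 3.417.
(Lower-tail contribution to power is negligible for δ > 0.)
δ = d·√n ⇒ d = δ/√n = 3.417/√357 = 0.1809.

d ≈ 0.181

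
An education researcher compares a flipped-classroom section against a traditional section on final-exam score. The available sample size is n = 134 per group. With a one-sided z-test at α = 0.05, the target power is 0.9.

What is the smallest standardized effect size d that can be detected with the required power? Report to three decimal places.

Need Φ(δ − 1.645) = 0.9, so δ = 1.645 + 1.282 = 2.926.
δ = d·√(n/2) ⇒ d = δ/√(n/2) = 2.926/√(134/2) = 0.3575.

d ≈ 0.358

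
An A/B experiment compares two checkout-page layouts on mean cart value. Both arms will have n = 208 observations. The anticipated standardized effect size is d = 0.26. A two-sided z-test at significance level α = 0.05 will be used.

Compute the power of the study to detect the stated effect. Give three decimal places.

Power ≈ 0.755

Noncentrality parameter: δ = d·√(n/2) = 0.26 × √(208/2) = 2.6515
Two-sided α = 0.05 → critical value z_{0.025} = 1.960.
Power = Φ(δ − 1.960) + Φ(−δ − 1.960) = Φ(0.692) + Φ(-4.611) = 0.7554 + 0.0000 = 0.7554.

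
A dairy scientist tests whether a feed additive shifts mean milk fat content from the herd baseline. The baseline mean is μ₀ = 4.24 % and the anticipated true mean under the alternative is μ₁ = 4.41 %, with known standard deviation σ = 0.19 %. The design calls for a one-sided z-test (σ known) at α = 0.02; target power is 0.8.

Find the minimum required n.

Standardized effect: d = |μ₁ − μ₀| / σ = |4.41 − 4.24| / 0.19 = 0.8947
Set Φ(δ − 2.054) = 0.8; then δ − 2.054 = Φ⁻¹(0.8) = 0.842, giving δ = 2.895.
δ = d·√n ⇒ n = (δ/d)² = (2.895 / 0.8947)² = 10.47.
Rounding up, n = 11.

n = 11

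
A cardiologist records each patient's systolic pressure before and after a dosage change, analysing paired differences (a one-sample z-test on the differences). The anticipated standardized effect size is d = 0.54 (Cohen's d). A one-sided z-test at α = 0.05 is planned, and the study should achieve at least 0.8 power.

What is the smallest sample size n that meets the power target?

Set Φ(δ − 1.645) = 0.8; then δ − 1.645 = Φ⁻¹(0.8) = 0.842, giving δ = 2.486.
δ = d·√n ⇒ n = (δ/d)² = (2.486 / 0.54)² = 21.20.
Rounding up, n = 22.

n = 22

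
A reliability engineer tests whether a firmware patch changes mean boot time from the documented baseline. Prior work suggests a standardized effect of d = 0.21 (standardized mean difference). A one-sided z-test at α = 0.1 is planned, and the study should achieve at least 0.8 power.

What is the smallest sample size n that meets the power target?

n = 103

Set Φ(δ − 1.282) = 0.8; then δ − 1.282 = Φ⁻¹(0.8) = 0.842, giving δ = 2.123.
δ = d·√n ⇒ n = (δ/d)² = (2.123 / 0.21)² = 102.22.
Rounding up, n = 103.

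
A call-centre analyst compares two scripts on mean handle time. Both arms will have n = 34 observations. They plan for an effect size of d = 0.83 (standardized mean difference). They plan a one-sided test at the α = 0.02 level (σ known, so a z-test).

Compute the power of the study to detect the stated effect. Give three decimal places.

Noncentrality parameter: δ = d·√(n/2) = 0.83 × √(34/2) = 3.4222
Critical value for a one-sided test at α = 0.02: z_α = 2.054.
Power = P(Z > 2.054 − δ) = Φ(1.368) = 0.9144.

Power ≈ 0.914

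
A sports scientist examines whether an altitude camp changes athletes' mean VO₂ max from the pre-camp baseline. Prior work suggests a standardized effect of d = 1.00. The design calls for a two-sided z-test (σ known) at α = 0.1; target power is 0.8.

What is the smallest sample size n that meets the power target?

n = 7

For power 0.8 need Φ(δ − z_{0.05}) = 0.8, so δ = z_{0.05} + z_{0.20} = 1.645 + 0.842 = 2.486.
(The Φ(−δ − z_{α/2}) term is vanishingly small for δ > 0 and is dropped in the standard sample-size formula.)
δ = d·√n ⇒ n = (δ/d)² = (2.486 / 1.00)² = 6.18.
Round up to the next whole unit.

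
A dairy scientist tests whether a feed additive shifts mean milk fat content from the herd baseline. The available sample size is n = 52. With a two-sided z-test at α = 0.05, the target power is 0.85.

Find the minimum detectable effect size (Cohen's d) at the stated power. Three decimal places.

d ≈ 0.416

Need Φ(δ − 1.960) = 0.85, so δ = 1.960 + 1.036 = 2.996.
(The second rejection-region term Φ(−δ − z_{α/2}) is negligible and dropped.)
δ = d·√n ⇒ d = δ/√n = 2.996/√52 = 0.4155.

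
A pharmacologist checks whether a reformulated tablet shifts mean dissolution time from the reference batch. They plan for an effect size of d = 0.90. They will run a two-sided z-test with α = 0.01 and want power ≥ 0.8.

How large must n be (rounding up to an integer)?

n = 15

For power 0.8 need Φ(δ − z_{0.005}) = 0.8, so δ = z_{0.005} + z_{0.20} = 2.576 + 0.842 = 3.417.
(Ignoring the negligible lower-tail rejection probability gives the usual closed-form inversion.)
δ = d·√n ⇒ n = (δ/d)² = (3.417 / 0.90)² = 14.42.
Round up to the next whole unit.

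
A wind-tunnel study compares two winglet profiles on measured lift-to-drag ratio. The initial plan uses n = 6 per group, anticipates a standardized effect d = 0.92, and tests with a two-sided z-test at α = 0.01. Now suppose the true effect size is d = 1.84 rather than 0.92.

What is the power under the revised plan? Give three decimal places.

Power ≈ 0.729

With d = 1.84: δ = d·√(n/2) = 1.84 × √(6/2) = 3.1870. Critical value z_{0.005} = 2.576.
Revised power = Φ(δ − 2.576) + Φ(−δ − 2.576) = Φ(0.611) + Φ(-5.763) = 0.7294 + 0.0000 = 0.7294.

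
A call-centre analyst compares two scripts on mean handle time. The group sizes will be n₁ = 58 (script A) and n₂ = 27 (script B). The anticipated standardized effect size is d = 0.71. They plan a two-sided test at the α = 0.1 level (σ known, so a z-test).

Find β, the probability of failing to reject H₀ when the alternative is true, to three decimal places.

β ≈ 0.080

Noncentrality parameter: δ = d / √(1/n₁ + 1/n₂) = 0.71 / √(1/58 + 1/27) = 3.0475
Two-sided α = 0.1 → critical value z_{0.05} = 1.645.
Power = Φ(δ − 1.645) + Φ(−δ − 1.645) = Φ(1.403) + Φ(-4.692) = 0.9196 + 0.0000 = 0.9196.
Type II error: β = 1 − power = 1 − 0.9196 = 0.0804.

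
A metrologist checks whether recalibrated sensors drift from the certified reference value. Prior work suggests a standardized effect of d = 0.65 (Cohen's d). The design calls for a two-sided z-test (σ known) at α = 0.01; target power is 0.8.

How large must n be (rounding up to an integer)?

n = 28

For power 0.8 need Φ(δ − z_{0.005}) = 0.8, so δ = z_{0.005} + z_{0.20} = 2.576 + 0.842 = 3.417.
(Ignoring the negligible lower-tail rejection probability gives the usual closed-form inversion.)
δ = d·√n ⇒ n = (δ/d)² = (3.417 / 0.65)² = 27.64.
Rounding up, n = 28.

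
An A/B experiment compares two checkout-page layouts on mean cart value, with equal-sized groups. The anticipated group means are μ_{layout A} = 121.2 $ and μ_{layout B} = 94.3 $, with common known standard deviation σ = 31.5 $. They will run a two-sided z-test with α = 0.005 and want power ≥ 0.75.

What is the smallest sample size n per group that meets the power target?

Standardized effect: d = |μ_{layout A} − μ_{layout B}| / σ = |121.2 − 94.3| / 31.5 = 0.8540
For power 0.75 need Φ(δ − z_{0.0025}) = 0.75, so δ = z_{0.0025} + z_{0.25} = 2.807 + 0.674 = 3.482.
(The Φ(−δ − z_{α/2}) term is vanishingly small for δ > 0 and is dropped in the standard sample-size formula.)
δ = d·√(n/2) ⇒ n = 2(δ/d)² = 2 × (3.482 / 0.8540)² = 33.24.
Rounding up, n = 34 per group.

n = 34 per group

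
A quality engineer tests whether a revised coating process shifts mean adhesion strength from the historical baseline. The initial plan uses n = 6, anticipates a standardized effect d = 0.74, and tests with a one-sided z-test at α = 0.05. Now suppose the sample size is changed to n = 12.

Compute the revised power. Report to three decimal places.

Power ≈ 0.821

With n = 12: δ = d·√n = 0.74 × √12 = 2.5634. Critical value z_{0.05} = 1.645.
Revised power = P(Z > 1.645 − δ) = Φ(0.919) = 0.8208.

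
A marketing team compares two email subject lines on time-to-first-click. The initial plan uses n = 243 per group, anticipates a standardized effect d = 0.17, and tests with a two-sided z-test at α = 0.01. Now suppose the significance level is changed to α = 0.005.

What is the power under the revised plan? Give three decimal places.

Power ≈ 0.175

δ = d·√(n/2) = 0.17 × √(243/2) = 1.8739 (unchanged). New critical value: z_{0.0025} = 2.807.
Revised power = Φ(δ − 2.807) + Φ(−δ − 2.807) = Φ(-0.933) + Φ(-4.681) = 0.1754 + 0.0000 = 0.1754.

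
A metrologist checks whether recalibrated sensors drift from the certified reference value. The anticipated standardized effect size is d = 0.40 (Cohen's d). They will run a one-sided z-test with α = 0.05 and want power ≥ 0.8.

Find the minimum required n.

n = 39

For power 0.8 need Φ(δ − z_{0.05}) = 0.8, so δ = z_{0.05} + z_{0.20} = 1.645 + 0.842 = 2.486.
δ = d·√n ⇒ n = (δ/d)² = (2.486 / 0.40)² = 38.64.
Rounding up, n = 39.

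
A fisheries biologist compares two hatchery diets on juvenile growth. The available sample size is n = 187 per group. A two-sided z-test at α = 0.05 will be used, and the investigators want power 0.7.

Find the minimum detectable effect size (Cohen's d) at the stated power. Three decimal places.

d ≈ 0.257

Required noncentrality: δ = z_{0.025} + z_{0.30} = 1.960 + 0.524 = 2.484.
(Lower-tail contribution to power is negligible for δ > 0.)
δ = d·√(n/2) ⇒ d = δ/√(n/2) = 2.484/√(187/2) = 0.2569.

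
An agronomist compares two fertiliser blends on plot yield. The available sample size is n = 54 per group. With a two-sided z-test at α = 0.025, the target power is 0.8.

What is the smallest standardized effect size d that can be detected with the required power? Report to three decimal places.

Required noncentrality: δ = z_{0.0125} + z_{0.20} = 2.241 + 0.842 = 3.083.
(Lower-tail contribution to power is negligible for δ > 0.)
δ = d·√(n/2) ⇒ d = δ/√(n/2) = 3.083/√(54/2) = 0.5933.

d ≈ 0.593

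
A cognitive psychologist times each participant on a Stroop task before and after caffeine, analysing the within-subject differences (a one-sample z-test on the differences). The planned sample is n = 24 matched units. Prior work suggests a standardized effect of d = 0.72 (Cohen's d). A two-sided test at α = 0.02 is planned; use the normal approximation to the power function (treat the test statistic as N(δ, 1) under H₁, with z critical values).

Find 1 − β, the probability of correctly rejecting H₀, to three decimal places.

Noncentrality parameter: δ = d·√n = 0.72 × √24 = 3.5273
Critical value for a two-sided test at α = 0.02: z_{α/2} = 2.326.
Power = Φ(δ − 2.326) + Φ(−δ − 2.326) = Φ(1.201) + Φ(-5.854) = 0.8851 + 0.0000 = 0.8851.

Power ≈ 0.885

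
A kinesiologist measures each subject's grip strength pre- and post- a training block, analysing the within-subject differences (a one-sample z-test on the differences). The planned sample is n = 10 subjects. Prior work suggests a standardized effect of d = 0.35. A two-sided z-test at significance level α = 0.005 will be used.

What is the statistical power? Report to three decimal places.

Noncentrality parameter: δ = d·√n = 0.35 × √10 = 1.1068
Critical value for a two-sided test at α = 0.005: z_{α/2} = 2.807.
Power = Φ(δ − 2.807) + Φ(−δ − 2.807) = Φ(-1.700) + Φ(-3.914) = 0.0445 + 0.0000 = 0.0446.

Power ≈ 0.045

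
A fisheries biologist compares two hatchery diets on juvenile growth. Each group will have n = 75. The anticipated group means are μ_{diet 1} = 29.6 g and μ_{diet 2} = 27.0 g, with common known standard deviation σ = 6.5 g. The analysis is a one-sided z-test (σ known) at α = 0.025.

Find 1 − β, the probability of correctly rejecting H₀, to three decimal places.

Power ≈ 0.688

Standardized effect: d = |μ_{diet 1} − μ_{diet 2}| / σ = |29.6 − 27.0| / 6.5 = 0.4000
Noncentrality parameter: δ = d·√(n/2) = 0.4000 × √(75/2) = 2.4495
One-sided α = 0.025 → critical value z_{0.025} = 1.960.
Power = Φ(δ − 1.960) = Φ(0.490) = 0.6878.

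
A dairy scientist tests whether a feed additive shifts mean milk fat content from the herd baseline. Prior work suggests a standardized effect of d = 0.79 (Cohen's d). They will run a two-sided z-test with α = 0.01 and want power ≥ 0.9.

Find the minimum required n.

For power 0.9 need Φ(δ − z_{0.005}) = 0.9, so δ = z_{0.005} + z_{0.10} = 2.576 + 1.282 = 3.857.
(For δ > 0 the lower-tail rejection region contributes negligibly to power, so the one-term inversion is standard.)
δ = d·√n ⇒ n = (δ/d)² = (3.857 / 0.79)² = 23.84.
Round up to the next whole unit.

n = 24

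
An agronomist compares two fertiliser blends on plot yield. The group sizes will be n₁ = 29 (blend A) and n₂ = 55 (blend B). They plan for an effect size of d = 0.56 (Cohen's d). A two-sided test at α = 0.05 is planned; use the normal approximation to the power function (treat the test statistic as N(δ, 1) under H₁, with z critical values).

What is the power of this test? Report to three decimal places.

Noncentrality parameter: δ = d / √(1/n₁ + 1/n₂) = 0.56 / √(1/29 + 1/55) = 2.4402
Two-sided α = 0.05 → critical value z_{0.025} = 1.960.
Power = Φ(δ − 1.960) + Φ(−δ − 1.960) = Φ(0.480) + Φ(-4.400) = 0.6845 + 0.0000 = 0.6845.

Power ≈ 0.684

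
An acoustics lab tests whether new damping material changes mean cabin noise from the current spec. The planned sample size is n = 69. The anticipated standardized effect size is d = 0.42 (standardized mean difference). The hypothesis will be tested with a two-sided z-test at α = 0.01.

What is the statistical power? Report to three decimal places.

Noncentrality parameter: λ = d·√n = 0.42 × √69 = 3.4888
Critical value for a two-sided test at α = 0.01: z_{α/2} = 2.576.
Power = Φ(λ − 2.576) + Φ(−λ − 2.576) = Φ(0.913) + Φ(-6.065) = 0.8194 + 0.0000 = 0.8194.

Power ≈ 0.819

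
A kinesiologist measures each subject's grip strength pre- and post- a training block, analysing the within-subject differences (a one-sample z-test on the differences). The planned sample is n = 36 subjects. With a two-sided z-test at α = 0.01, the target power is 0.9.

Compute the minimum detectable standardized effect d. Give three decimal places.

d ≈ 0.643

Required noncentrality: δ = z_{0.005} + z_{0.10} = 2.576 + 1.282 = 3.857.
(Lower-tail contribution to power is negligible for δ > 0.)
δ = d·√n ⇒ d = δ/√n = 3.857/√36 = 0.6429.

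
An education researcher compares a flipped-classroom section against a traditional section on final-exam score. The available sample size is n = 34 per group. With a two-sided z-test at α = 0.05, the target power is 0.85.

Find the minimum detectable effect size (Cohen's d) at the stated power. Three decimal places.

Required noncentrality: δ = z_{0.025} + z_{0.15} = 1.960 + 1.036 = 2.996.
(The second rejection-region term Φ(−δ − z_{α/2}) is negligible and dropped.)
δ = d·√(n/2) ⇒ d = δ/√(n/2) = 2.996/√(34/2) = 0.7267.

d ≈ 0.727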